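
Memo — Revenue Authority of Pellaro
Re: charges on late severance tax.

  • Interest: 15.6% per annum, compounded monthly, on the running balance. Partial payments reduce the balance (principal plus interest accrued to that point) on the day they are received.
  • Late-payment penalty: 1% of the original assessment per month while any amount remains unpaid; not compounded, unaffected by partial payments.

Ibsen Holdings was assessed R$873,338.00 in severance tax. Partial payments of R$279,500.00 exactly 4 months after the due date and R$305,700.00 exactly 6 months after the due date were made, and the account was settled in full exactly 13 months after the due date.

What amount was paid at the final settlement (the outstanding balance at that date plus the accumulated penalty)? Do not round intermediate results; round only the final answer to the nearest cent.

R$497,963.40

Monthly rate = 15.6% ÷ 12 = 1.3%
Balance at month 4: R$873,338.0000 × (1 + 0.013)^4 = R$919,644.8406…
After R$279,500.00 payment: R$919,644.8406… − R$279,500.00 = R$640,144.8406…
Balance at month 6: R$640,144.8406… × (1 + 0.013)^2 = R$656,896.7909…
After R$305,700.00 payment: R$656,896.7909… − R$305,700.00 = R$351,196.7909…
Balance at month 13: R$351,196.7909… × (1 + 0.013)^7 = R$384,429.4554…
Penalty: 13 × 1% × R$873,338.00 = R$113,533.94
Final settlement = outstanding balance + penalty = R$384,429.4554… + R$113,533.94 = R$497,963.40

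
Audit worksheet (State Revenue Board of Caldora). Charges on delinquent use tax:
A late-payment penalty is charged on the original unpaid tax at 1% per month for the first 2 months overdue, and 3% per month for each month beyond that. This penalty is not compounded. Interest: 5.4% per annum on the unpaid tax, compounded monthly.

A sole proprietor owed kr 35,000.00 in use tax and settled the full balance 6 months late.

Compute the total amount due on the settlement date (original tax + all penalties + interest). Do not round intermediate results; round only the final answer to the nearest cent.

kr 40,855.70

Penalty, months 1–2: 2 × 1% × kr 35,000.00 = kr 700.00
Penalty, months 3–6: 4 × 3% × kr 35,000.00 = kr 4,200.00
Interest (5.4%/yr ÷ 12 = 0.45%/month): kr 35,000.00 × ((1 + 0.0045)^6 − 1) = kr 955.6953…
Total = kr 35,000.00 + kr 4,900.0000 + kr 955.6953… = kr 40,855.70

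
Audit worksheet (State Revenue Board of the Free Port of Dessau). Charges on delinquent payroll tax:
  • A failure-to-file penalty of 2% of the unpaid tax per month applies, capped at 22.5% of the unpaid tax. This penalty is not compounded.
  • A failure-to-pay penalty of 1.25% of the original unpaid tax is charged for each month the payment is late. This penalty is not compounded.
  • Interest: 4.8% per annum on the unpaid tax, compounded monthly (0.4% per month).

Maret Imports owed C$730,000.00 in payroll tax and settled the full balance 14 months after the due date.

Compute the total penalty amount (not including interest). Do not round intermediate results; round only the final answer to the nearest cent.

Failure-to-file: 14 × 2% × C$730,000.00 = C$204,400.00, capped at 22.5% × C$730,000.00 = C$164,250.00
Failure-to-pay penalty = 1.25% × C$730,000.00 × 14 mo = C$127,750.00
Total penalty = C$164,250.00 + C$127,750.00 = C$292,000.00

C$292,000.00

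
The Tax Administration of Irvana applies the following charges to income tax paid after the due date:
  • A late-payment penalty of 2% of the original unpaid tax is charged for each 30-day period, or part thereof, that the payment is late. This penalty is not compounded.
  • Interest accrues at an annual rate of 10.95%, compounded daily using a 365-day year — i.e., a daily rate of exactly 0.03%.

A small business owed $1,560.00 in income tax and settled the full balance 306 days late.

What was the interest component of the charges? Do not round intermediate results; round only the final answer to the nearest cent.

$149.96

Interest: $1,560.00 × ((1 + 0.0003)^306 − 1) = $1,560.00 × 0.09613048… = $149.9635…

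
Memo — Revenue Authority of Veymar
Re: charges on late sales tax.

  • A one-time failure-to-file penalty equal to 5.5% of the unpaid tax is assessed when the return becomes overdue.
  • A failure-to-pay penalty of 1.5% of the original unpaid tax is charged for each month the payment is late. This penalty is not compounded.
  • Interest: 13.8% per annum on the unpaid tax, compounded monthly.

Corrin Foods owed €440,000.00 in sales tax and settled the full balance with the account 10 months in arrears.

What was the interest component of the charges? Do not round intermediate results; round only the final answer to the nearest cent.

€53,300.49

Interest (13.8%/yr ÷ 12 = 1.15%/month): €440,000.00 × ((1 + 0.0115)^10 − 1) = €53,300.4908…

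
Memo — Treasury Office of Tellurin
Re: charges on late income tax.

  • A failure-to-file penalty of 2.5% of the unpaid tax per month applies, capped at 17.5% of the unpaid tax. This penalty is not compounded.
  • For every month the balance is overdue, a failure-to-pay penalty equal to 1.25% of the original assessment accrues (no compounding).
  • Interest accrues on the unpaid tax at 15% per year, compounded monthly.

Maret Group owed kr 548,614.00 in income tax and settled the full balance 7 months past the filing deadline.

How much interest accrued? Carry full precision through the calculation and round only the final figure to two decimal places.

kr 49,841.84

Interest (15%/yr ÷ 12 = 1.25%/month): kr 548,614.00 × ((1 + 0.0125)^7 − 1) = kr 49,841.8399…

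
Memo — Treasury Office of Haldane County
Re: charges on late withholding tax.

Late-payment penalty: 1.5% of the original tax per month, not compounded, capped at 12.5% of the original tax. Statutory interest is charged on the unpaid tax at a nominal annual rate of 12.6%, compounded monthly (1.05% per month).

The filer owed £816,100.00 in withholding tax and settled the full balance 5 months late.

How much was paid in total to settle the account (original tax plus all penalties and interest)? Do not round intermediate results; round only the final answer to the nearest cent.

Penalty: 5 × 1.5% × £816,100.00 = £61,207.50 (below the 12.5% cap of £102,012.50)
Interest: £816,100.00 × ((1 + 0.0105)^5 − 1) = £816,100.00 × 0.0536141… = £43,754.4973…
Total = £816,100.00 + £61,207.5000 + £43,754.4973… = £921,062.00

£921,062.00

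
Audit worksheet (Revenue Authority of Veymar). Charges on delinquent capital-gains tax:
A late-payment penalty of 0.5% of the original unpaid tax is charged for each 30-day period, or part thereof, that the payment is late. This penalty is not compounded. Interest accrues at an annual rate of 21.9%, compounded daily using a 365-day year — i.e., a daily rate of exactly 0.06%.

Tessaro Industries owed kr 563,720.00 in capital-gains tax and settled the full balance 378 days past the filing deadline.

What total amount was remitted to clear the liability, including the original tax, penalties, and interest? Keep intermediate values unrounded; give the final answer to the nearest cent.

Penalty periods: ⌈378/30⌉ = 13; penalty = 13 × 0.5% × kr 563,720.00 = kr 36,641.80
Interest: kr 563,720.00 × ((1 + 0.0006)^378 − 1) = kr 563,720.00 × 0.25449360… = kr 143,463.1336…
Total = kr 563,720.00 + kr 36,641.8000 + kr 143,463.1336… = kr 743,824.93

kr 743,824.93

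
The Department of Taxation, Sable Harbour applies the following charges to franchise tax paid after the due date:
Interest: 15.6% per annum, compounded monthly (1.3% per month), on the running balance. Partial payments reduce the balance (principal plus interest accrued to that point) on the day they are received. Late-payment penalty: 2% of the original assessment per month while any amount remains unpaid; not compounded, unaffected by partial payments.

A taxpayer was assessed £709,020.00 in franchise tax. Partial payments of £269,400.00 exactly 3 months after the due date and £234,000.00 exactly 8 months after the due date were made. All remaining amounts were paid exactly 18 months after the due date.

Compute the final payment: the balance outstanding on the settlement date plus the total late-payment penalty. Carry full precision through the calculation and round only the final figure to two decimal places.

£556,590.09

Balance at month 3: £709,020.0000 × (1 + 0.013)^3 = £737,032.8109…
After £269,400.00 payment: £737,032.8109… − £269,400.00 = £467,632.8109…
Balance at month 8: £467,632.8109… × (1 + 0.013)^5 = £498,829.5839…
After £234,000.00 payment: £498,829.5839… − £234,000.00 = £264,829.5839…
Balance at month 18: £264,829.5839… × (1 + 0.013)^10 = £301,342.8919…
Penalty: 18 × 2% × £709,020.00 = £255,247.20
Final settlement = outstanding balance + penalty = £301,342.8919… + £255,247.20 = £556,590.09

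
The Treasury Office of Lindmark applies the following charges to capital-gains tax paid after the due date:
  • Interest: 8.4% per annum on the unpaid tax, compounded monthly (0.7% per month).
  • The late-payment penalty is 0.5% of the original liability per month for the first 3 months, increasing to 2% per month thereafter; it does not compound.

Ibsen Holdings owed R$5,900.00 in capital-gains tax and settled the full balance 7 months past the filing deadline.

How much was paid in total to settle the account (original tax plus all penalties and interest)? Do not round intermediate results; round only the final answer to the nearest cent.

R$6,755.74

Penalty, months 1–3: 3 × 0.5% × R$5,900.00 = R$88.50
Penalty, months 4–7: 4 × 2% × R$5,900.00 = R$472.00
Interest: R$5,900.00 × ((1 + 0.007)^7 − 1) = R$5,900.00 × 0.0500411… = R$295.2424…
Total = R$5,900.00 + R$560.5000 + R$295.2424… = R$6,755.74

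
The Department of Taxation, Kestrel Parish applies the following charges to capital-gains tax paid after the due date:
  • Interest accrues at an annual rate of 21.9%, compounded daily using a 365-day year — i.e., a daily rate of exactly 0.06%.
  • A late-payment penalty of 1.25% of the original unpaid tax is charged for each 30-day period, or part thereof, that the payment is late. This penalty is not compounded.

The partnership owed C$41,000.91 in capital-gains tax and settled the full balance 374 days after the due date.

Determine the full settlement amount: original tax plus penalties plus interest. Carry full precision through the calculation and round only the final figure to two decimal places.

C$57,974.77

Penalty periods: ⌈374/30⌉ = 13; penalty = 13 × 1.25% × C$41,000.91 = C$6,662.65…
Interest: C$41,000.91 × ((1 + 0.0006)^374 − 1) = C$41,000.91 × 0.25148733… = C$10,311.2093…
Total = C$41,000.91 + C$6,662.6479… + C$10,311.2093… = C$57,974.77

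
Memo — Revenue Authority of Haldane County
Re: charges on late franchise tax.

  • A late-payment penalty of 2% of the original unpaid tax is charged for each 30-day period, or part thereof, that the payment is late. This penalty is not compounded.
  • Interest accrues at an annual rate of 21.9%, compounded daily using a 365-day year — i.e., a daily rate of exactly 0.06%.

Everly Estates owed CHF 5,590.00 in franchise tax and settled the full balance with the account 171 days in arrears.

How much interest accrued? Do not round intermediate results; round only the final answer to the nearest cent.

CHF 603.80

Interest: CHF 5,590.00 × ((1 + 0.0006)^171 − 1) = CHF 5,590.00 × 0.10801401… = CHF 603.7983…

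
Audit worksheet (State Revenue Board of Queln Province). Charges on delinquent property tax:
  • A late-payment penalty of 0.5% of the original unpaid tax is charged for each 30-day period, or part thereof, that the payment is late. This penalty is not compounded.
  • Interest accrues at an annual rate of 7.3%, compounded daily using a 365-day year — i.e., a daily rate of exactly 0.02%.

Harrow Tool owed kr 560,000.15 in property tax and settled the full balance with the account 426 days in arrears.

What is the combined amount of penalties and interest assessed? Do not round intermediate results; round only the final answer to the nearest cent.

Penalty periods: ⌈426/30⌉ = 15; penalty = 15 × 0.5% × kr 560,000.15 = kr 42,000.01…
Interest: kr 560,000.15 × ((1 + 0.0002)^426 − 1) = kr 560,000.15 × 0.08892556… = kr 49,798.3244…
Penalties + interest = kr 42,000.0113… + kr 49,798.3244… = kr 91,798.34

kr 91,798.34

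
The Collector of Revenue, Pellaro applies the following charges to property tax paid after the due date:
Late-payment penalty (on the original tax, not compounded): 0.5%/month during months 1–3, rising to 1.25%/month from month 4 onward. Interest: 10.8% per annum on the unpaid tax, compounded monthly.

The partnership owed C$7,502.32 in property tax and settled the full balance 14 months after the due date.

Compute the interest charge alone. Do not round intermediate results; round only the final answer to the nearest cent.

C$1,002.63

Interest (10.8%/yr ÷ 12 = 0.9%/month): C$7,502.32 × ((1 + 0.009)^14 − 1) = C$1,002.6329…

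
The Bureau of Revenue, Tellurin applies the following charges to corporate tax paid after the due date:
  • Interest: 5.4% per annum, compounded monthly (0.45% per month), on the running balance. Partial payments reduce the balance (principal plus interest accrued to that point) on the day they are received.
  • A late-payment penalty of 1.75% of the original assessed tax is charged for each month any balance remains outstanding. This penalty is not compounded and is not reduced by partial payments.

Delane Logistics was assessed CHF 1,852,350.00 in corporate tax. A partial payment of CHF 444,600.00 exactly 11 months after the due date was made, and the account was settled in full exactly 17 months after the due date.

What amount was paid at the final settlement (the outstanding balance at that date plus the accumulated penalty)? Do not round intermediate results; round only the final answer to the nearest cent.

CHF 2,093,606.82

Balance at month 11: CHF 1,852,350.0000 × (1 + 0.0045)^11 = CHF 1,946,132.4833…
After CHF 444,600.00 payment: CHF 1,946,132.4833… − CHF 444,600.00 = CHF 1,501,532.4833…
Balance at month 17: CHF 1,501,532.4833… × (1 + 0.0045)^6 = CHF 1,542,532.6966…
Penalty: 17 × 1.75% × CHF 1,852,350.00 = CHF 551,074.13…
Final settlement = outstanding balance + penalty = CHF 1,542,532.6966… + CHF 551,074.13… = CHF 2,093,606.82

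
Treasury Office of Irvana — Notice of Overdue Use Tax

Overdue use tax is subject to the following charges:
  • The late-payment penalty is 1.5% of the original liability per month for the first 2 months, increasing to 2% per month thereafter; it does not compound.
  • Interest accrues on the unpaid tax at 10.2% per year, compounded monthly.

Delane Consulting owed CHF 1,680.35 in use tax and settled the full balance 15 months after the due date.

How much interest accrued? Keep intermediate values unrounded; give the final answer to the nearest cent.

Interest (10.2%/yr ÷ 12 = 0.85%/month): CHF 1,680.35 × ((1 + 0.0085)^15 − 1) = CHF 227.4739…

CHF 227.47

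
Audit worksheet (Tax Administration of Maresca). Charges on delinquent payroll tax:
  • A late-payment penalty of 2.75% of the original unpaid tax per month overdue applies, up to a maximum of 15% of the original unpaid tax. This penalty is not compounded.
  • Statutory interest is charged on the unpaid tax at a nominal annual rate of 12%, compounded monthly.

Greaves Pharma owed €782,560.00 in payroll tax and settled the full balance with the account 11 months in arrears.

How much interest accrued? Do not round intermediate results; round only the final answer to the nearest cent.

€90,517.42

Interest (12%/yr ÷ 12 = 1%/month): €782,560.00 × ((1 + 0.01)^11 − 1) = €90,517.4214…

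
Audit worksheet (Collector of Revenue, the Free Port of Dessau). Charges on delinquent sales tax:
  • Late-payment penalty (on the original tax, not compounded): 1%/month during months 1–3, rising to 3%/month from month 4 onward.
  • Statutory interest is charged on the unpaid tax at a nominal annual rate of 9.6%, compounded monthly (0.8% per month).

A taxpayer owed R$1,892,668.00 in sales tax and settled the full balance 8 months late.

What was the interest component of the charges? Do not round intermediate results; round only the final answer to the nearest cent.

Interest: R$1,892,668.00 × ((1 + 0.008)^8 − 1) = R$1,892,668.00 × 0.0658210… = R$124,577.2258…

R$124,577.23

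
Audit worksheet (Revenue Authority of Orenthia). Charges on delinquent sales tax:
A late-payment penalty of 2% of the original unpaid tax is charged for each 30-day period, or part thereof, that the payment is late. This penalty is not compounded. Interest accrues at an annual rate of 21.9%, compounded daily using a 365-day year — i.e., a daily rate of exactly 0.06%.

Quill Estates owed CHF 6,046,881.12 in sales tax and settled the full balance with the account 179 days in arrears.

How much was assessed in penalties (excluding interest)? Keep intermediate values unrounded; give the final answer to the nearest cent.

Penalty periods: ⌈179/30⌉ = 6; penalty = 6 × 2% × CHF 6,046,881.12 = CHF 725,625.73…

CHF 725,625.73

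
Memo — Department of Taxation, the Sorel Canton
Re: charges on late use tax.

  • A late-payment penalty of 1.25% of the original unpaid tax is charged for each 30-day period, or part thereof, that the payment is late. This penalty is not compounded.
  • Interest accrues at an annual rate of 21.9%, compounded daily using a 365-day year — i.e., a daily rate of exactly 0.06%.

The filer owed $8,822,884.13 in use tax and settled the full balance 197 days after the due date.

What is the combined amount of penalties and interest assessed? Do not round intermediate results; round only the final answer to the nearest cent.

$1,878,650.46

Penalty periods: ⌈197/30⌉ = 7; penalty = 7 × 1.25% × $8,822,884.13 = $772,002.36…
Interest: $8,822,884.13 × ((1 + 0.0006)^197 − 1) = $8,822,884.13 × 0.12542929… = $1,106,648.0941…
Penalties + interest = $772,002.3614… + $1,106,648.0941… = $1,878,650.46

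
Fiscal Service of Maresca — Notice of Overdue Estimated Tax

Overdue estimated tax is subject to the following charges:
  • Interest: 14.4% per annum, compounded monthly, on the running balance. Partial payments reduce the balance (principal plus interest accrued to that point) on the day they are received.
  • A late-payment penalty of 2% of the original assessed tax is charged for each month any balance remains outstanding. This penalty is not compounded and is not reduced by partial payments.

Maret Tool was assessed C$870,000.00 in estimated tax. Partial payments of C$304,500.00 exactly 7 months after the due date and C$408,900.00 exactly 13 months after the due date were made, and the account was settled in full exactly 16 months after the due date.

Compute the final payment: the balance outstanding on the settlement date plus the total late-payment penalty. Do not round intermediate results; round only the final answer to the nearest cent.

C$568,542.00

Monthly rate = 14.4% ÷ 12 = 1.2%
Balance at month 7: C$870,000.0000 × (1 + 0.012)^7 = C$945,764.1336…
After C$304,500.00 payment: C$945,764.1336… − C$304,500.00 = C$641,264.1336…
Balance at month 13: C$641,264.1336… × (1 + 0.012)^6 = C$688,842.6442…
After C$408,900.00 payment: C$688,842.6442… − C$408,900.00 = C$279,942.6442…
Balance at month 16: C$279,942.6442… × (1 + 0.012)^3 = C$290,141.9984…
Penalty: 16 × 2% × C$870,000.00 = C$278,400.00
Final settlement = outstanding balance + penalty = C$290,141.9984… + C$278,400.00 = C$568,542.00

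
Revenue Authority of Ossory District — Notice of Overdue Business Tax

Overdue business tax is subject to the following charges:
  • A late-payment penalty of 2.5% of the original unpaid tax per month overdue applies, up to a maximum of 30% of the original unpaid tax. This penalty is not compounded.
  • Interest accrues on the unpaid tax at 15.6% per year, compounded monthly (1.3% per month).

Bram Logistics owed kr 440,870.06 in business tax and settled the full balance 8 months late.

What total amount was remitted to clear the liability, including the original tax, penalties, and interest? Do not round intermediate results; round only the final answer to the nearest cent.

kr 577,035.89

Penalty: 8 × 2.5% × kr 440,870.06 = kr 88,174.01… (below the 30% cap of kr 132,261.02…)
Interest: kr 440,870.06 × ((1 + 0.013)^8 − 1) = kr 440,870.06 × 0.1088571… = kr 47,991.8151…
Total = kr 440,870.06 + kr 88,174.0120 + kr 47,991.8151… = kr 577,035.89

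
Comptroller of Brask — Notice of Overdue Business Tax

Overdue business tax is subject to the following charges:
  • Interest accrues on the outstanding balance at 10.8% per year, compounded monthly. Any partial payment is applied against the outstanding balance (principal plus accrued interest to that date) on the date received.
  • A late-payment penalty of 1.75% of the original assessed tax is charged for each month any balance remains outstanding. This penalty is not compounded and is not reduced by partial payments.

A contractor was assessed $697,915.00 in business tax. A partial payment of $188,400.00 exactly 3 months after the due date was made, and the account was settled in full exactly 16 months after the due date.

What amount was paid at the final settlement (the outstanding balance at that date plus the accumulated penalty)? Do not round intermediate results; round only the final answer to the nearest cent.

Monthly rate = 10.8% ÷ 12 = 0.9%
Balance at month 3: $697,915.0000 × (1 + 0.009)^3 = $716,928.8071…
After $188,400.00 payment: $716,928.8071… − $188,400.00 = $528,528.8071…
Balance at month 16: $528,528.8071… × (1 + 0.009)^13 = $593,818.6377…
Penalty: 16 × 1.75% × $697,915.00 = $195,416.20
Final settlement = outstanding balance + penalty = $593,818.6377… + $195,416.20 = $789,234.84

$789,234.84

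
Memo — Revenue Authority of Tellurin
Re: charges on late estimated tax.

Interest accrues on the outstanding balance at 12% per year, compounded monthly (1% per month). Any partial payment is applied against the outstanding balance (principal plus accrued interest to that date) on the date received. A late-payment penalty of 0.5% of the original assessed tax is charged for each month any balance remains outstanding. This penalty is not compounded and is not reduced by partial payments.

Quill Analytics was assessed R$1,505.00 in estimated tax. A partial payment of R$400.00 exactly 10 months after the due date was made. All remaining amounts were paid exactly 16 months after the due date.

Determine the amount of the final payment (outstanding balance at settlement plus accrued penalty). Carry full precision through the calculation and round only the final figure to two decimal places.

Balance at month 10: R$1,505.0000 × (1 + 0.01)^10 = R$1,662.4563…
After R$400.00 payment: R$1,662.4563… − R$400.00 = R$1,262.4563…
Balance at month 16: R$1,262.4563… × (1 + 0.01)^6 = R$1,340.1228…
Penalty: 16 × 0.5% × R$1,505.00 = R$120.40
Final settlement = outstanding balance + penalty = R$1,340.1228… + R$120.40 = R$1,460.52

R$1,460.52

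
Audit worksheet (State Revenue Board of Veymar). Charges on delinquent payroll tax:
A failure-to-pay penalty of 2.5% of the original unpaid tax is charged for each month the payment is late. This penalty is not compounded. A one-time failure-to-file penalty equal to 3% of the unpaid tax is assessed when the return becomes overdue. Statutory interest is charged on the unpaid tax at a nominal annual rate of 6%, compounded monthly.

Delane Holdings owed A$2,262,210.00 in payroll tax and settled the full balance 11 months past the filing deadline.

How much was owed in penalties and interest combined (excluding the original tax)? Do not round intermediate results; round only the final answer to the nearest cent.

A$817,553.27

Failure-to-file penalty: 3% × A$2,262,210.00 = A$67,866.30
Failure-to-pay penalty = 2.5% × A$2,262,210.00 × 11 mo = A$622,107.75
Interest (6%/yr ÷ 12 = 0.5%/month): A$2,262,210.00 × ((1 + 0.005)^11 − 1) = A$127,579.2167…
Penalties + interest = A$689,974.0500 + A$127,579.2167… = A$817,553.27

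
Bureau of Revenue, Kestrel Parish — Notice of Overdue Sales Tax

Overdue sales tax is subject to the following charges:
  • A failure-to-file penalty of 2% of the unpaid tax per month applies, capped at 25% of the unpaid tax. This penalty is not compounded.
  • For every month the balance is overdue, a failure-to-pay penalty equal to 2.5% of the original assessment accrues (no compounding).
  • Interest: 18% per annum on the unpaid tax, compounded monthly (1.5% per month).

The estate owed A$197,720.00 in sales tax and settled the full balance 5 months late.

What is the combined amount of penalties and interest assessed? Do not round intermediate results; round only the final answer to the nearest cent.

Failure-to-file: 5 × 2% × A$197,720.00 = A$19,772.00 (under the 25% cap)
Failure-to-pay penalty = 2.5% × A$197,720.00 × 5 mo = A$24,715.00
Interest: A$197,720.00 × ((1 + 0.015)^5 − 1) = A$197,720.00 × 0.0772840… = A$15,280.5932…
Penalties + interest = A$44,487.0000 + A$15,280.5932… = A$59,767.59

A$59,767.59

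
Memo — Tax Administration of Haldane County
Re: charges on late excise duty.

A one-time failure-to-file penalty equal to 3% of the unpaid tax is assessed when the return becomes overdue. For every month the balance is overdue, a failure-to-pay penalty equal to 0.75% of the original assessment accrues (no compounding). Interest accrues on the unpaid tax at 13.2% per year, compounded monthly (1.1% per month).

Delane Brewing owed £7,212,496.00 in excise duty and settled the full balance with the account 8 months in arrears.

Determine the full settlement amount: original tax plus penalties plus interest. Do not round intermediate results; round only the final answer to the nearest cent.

Failure-to-file penalty: 3% × £7,212,496.00 = £216,374.88
Failure-to-pay penalty = 0.75% × £7,212,496.00 × 8 mo = £432,749.76
Interest: £7,212,496.00 × ((1 + 0.011)^8 − 1) = £7,212,496.00 × 0.0914636… = £659,680.6323…
Total = £7,212,496.00 + £649,124.6400 + £659,680.6323… = £8,521,301.27

£8,521,301.27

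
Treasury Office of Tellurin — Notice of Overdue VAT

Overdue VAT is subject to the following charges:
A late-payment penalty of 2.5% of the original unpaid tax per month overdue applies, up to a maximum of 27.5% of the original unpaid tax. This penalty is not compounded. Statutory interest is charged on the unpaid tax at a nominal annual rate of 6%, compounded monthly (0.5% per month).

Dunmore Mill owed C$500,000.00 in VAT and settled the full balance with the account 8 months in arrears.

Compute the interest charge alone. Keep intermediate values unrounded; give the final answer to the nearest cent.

Interest: C$500,000.00 × ((1 + 0.005)^8 − 1) = C$500,000.00 × 0.0407070… = C$20,353.5220…

C$20,353.52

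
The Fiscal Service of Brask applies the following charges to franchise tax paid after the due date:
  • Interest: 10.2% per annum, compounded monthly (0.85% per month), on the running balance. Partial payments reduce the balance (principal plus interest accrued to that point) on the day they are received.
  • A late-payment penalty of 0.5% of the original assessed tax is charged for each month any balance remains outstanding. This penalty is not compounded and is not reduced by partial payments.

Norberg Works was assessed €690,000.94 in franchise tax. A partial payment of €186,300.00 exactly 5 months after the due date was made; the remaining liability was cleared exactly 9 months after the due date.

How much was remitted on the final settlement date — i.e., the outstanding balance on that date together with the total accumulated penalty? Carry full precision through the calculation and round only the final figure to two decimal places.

Balance at month 5: €690,000.9400 × (1 + 0.0085)^5 = €719,828.7611…
After €186,300.00 payment: €719,828.7611… − €186,300.00 = €533,528.7611…
Balance at month 9: €533,528.7611… × (1 + 0.0085)^4 = €551,901.3371…
Penalty: 9 × 0.5% × €690,000.94 = €31,050.04…
Final settlement = outstanding balance + penalty = €551,901.3371… + €31,050.04… = €582,951.38

€582,951.38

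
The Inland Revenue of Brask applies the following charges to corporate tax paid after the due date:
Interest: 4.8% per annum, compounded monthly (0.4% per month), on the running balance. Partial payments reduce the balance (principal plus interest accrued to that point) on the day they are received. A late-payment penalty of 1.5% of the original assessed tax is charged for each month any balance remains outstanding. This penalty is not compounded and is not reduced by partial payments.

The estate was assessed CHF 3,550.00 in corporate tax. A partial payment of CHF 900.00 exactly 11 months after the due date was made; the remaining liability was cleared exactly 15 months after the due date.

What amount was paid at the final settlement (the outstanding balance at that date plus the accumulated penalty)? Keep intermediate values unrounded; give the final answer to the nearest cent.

CHF 3,653.33

Balance at month 11: CHF 3,550.0000 × (1 + 0.004)^11 = CHF 3,709.3618…
After CHF 900.00 payment: CHF 3,709.3618… − CHF 900.00 = CHF 2,809.3618…
Balance at month 15: CHF 2,809.3618… × (1 + 0.004)^4 = CHF 2,854.5820…
Penalty: 15 × 1.5% × CHF 3,550.00 = CHF 798.75
Final settlement = outstanding balance + penalty = CHF 2,854.5820… + CHF 798.75 = CHF 3,653.33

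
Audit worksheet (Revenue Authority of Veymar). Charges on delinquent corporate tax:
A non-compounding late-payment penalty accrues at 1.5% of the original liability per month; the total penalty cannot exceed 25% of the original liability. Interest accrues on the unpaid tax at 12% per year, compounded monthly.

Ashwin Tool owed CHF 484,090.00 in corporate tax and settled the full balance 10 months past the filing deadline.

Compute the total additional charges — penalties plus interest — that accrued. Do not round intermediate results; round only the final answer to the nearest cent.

Penalty: 10 × 1.5% × CHF 484,090.00 = CHF 72,613.50 (below the 25% cap of CHF 121,022.50)
Interest (12%/yr ÷ 12 = 1%/month): CHF 484,090.00 × ((1 + 0.01)^10 − 1) = CHF 50,646.5247…
Penalties + interest = CHF 72,613.5000 + CHF 50,646.5247… = CHF 123,260.02

CHF 123,260.02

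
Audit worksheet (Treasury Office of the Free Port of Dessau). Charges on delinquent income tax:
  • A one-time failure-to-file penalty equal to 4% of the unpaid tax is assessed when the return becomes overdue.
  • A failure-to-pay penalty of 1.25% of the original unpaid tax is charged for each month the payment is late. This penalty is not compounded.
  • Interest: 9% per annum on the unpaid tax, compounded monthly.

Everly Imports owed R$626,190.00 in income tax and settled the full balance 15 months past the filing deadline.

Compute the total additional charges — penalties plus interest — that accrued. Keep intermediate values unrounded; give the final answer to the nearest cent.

Failure-to-file penalty: 4% × R$626,190.00 = R$25,047.60
Failure-to-pay penalty = 1.25% × R$626,190.00 × 15 mo = R$117,410.63…
Interest (9%/yr ÷ 12 = 0.75%/month): R$626,190.00 × ((1 + 0.0075)^15 − 1) = R$74,267.7585…
Penalties + interest = R$142,458.2250 + R$74,267.7585… = R$216,725.98

R$216,725.98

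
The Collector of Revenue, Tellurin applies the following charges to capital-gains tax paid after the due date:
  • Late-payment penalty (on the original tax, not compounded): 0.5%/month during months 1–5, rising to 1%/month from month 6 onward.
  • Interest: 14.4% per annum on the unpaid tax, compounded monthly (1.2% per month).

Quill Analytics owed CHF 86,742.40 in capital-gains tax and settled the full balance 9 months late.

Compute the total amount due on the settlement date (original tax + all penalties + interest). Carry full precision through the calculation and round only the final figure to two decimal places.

Penalty, months 1–5: 5 × 0.5% × CHF 86,742.40 = CHF 2,168.56
Penalty, months 6–9: 4 × 1% × CHF 86,742.40 = CHF 3,469.70…
Interest: CHF 86,742.40 × ((1 + 0.012)^9 − 1) = CHF 86,742.40 × 0.1133318… = CHF 9,830.6720…
Total = CHF 86,742.40 + CHF 5,638.2560 + CHF 9,830.6720… = CHF 102,211.33

CHF 102,211.33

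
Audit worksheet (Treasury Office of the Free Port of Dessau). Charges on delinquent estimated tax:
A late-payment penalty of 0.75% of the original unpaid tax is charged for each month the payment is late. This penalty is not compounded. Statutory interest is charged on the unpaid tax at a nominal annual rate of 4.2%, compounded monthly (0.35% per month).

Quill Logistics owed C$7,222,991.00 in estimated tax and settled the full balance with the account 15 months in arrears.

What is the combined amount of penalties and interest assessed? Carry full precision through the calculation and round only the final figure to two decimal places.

C$1,201,226.49

Late-payment penalty: 15 × 0.75% × C$7,222,991.00 = C$812,586.49…
Interest: C$7,222,991.00 × ((1 + 0.0035)^15 − 1) = C$7,222,991.00 × 0.0538060… = C$388,639.9977…
Penalties + interest = C$812,586.4875 + C$388,639.9977… = C$1,201,226.49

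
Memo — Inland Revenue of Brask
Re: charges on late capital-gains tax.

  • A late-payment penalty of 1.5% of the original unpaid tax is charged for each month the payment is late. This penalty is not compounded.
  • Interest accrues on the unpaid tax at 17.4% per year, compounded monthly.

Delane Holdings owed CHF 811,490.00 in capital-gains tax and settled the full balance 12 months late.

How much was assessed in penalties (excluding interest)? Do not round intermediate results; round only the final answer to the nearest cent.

Late-payment penalty: 12 × 1.5% × CHF 811,490.00 = CHF 146,068.20

CHF 146,068.20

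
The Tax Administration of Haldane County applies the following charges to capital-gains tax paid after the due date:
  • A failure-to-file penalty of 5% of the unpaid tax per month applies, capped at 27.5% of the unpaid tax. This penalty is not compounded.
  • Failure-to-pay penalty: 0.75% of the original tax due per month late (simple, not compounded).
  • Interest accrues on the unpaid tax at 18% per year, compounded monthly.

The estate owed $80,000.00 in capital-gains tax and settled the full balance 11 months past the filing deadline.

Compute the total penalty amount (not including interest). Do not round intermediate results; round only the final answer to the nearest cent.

$28,600.00

Failure-to-file: 11 × 5% × $80,000.00 = $44,000.00, capped at 27.5% × $80,000.00 = $22,000.00
Failure-to-pay penalty = 0.75% × $80,000.00 × 11 mo = $6,600.00
Total penalty = $22,000.00 + $6,600.00 = $28,600.00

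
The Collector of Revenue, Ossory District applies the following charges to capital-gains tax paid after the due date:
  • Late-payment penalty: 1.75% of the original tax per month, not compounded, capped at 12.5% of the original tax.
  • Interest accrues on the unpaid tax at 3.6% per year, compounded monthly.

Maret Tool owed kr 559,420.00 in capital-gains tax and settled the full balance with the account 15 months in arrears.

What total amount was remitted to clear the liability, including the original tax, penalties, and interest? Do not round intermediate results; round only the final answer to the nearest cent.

Penalty (uncapped): 15 × 1.75% × kr 559,420.00 = kr 146,847.75; cap = 12.5% × kr 559,420.00 = kr 69,927.50 → penalty = kr 69,927.50
Interest (3.6%/yr ÷ 12 = 0.3%/month): kr 559,420.00 × ((1 + 0.003)^15 − 1) = kr 25,709.4866…
Total = kr 559,420.00 + kr 69,927.5000 + kr 25,709.4866… = kr 655,056.99

kr 655,056.99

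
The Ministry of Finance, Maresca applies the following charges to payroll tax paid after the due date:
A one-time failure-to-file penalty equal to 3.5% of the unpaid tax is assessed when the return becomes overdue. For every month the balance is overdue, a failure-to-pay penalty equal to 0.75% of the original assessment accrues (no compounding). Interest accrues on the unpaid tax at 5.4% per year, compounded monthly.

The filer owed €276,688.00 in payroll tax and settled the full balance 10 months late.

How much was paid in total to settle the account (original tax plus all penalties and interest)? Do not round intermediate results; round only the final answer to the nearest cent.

Failure-to-file penalty: 3.5% × €276,688.00 = €9,684.08
Failure-to-pay penalty = 0.75% × €276,688.00 × 10 mo = €20,751.60
Interest (5.4%/yr ÷ 12 = 0.45%/month): €276,688.00 × ((1 + 0.0045)^10 − 1) = €12,706.1415…
Total = €276,688.00 + €30,435.6800 + €12,706.1415… = €319,829.82

€319,829.82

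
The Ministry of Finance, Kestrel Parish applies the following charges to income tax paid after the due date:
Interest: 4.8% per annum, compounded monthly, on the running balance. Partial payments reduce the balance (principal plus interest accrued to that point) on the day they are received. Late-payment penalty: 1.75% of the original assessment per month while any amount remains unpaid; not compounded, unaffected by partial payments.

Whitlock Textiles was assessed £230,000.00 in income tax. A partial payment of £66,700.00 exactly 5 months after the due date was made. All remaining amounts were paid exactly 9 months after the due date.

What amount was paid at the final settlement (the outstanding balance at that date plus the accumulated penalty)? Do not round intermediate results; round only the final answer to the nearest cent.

Monthly rate = 4.8% ÷ 12 = 0.4%
Balance at month 5: £230,000.0000 × (1 + 0.004)^5 = £234,636.9475…
After £66,700.00 payment: £234,636.9475… − £66,700.00 = £167,936.9475…
Balance at month 9: £167,936.9475… × (1 + 0.004)^4 = £170,640.1036…
Penalty: 9 × 1.75% × £230,000.00 = £36,225.00
Final settlement = outstanding balance + penalty = £170,640.1036… + £36,225.00 = £206,865.10

£206,865.10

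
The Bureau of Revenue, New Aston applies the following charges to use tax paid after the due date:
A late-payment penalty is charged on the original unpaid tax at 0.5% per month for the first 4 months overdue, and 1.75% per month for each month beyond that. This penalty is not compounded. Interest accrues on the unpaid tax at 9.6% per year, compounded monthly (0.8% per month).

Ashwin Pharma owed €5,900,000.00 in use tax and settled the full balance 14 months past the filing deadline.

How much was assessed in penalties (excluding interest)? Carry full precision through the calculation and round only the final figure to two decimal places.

€1,150,500.00

Penalty, months 1–4: 4 × 0.5% × €5,900,000.00 = €118,000.00
Penalty, months 5–14: 10 × 1.75% × €5,900,000.00 = €1,032,500.00
Total penalty = €118,000.00 + €1,032,500.00 = €1,150,500.00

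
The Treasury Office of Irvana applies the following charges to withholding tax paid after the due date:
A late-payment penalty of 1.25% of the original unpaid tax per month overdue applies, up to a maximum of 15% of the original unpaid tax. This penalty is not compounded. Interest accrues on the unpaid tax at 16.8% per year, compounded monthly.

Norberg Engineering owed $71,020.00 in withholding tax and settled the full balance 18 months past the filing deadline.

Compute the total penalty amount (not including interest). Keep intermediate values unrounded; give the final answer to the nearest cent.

Penalty (uncapped): 18 × 1.25% × $71,020.00 = $15,979.50; cap = 15% × $71,020.00 = $10,653.00 → penalty = $10,653.00

$10,653.00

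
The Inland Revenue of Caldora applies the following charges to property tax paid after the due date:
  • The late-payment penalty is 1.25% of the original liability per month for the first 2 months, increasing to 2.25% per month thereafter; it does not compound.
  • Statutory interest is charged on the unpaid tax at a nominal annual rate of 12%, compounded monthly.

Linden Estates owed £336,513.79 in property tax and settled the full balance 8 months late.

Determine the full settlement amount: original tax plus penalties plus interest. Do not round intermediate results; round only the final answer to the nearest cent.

£418,238.42

Penalty, months 1–2: 2 × 1.25% × £336,513.79 = £8,412.84…
Penalty, months 3–8: 6 × 2.25% × £336,513.79 = £45,429.36…
Interest (12%/yr ÷ 12 = 1%/month): £336,513.79 × ((1 + 0.01)^8 − 1) = £27,882.4240…
Total = £336,513.79 + £53,842.2064 + £27,882.4240… = £418,238.42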